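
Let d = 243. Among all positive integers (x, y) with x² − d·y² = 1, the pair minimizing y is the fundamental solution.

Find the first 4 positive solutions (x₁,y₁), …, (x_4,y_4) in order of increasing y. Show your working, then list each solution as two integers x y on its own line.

[15; 1,1,2,3,15,3,2,1,1,30] for √243; ℓ=10 ⇒ convergent index 9
k=0  a_k=15  p_k/q_k = 15/1
k=1  a_k=1  p_k/q_k = 16/1
k=2  a_k=1  p_k/q_k = 31/2
…
k=4  a_k=3  p_k/q_k = 265/17
k=5  a_k=15  p_k/q_k = 4053/260
k=6  a_k=3  p_k/q_k = 12424/797
k=7  a_k=2  p_k/q_k = 28901/1854
k=8  a_k=1  p_k/q_k = 41325/2651
k=9  a_k=1  p_k/q_k = 70226/4505
→ (70226, 4505).  Check: 70226²=4931691076, 243·4505²=4931691075, difference 1.
(x_2, y_2) = (70226·70226 + 243·4505·4505, 70226·4505 + 4505·70226) = (9863382151, 632736260)
(x_3, y_3) = (70226·9863382151 + 243·4505·632736260, 70226·632736260 + 4505·9863382151) = (1385331749802026, 88869073185015)
(x_4, y_4) = (70226·1385331749802026 + 243·4505·88869073185015, 70226·88869073185015 + 4505·1385331749802026) = (194572614913330773601, 12481839066348990520)

70226 4505
9863382151 632736260
1385331749802026 88869073185015
194572614913330773601 12481839066348990520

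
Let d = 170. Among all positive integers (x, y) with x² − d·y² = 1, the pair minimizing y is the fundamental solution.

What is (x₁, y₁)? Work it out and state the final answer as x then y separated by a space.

√170 → a₀=13, period (26); ℓ=1 odd so k=1
a_0=13:  p_0=13·1+0=13,  q_0=13·0+1=1
a_1=26:  p_1=26·13+1=339,  q_1=26·1+0=26
→ (339, 26).  Check: 339²=114921, 170·26²=114920, difference 1.

339 26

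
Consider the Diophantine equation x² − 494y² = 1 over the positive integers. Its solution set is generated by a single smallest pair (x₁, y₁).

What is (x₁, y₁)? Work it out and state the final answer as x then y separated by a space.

d=494: √d = [22; 4,2,2,1,2,1,2,2,4,44] (ℓ=10, even), read p_9/q_9
step 0: (22, 1)  from 22·(1,0) + (0,1)
…
step 2: (200, 9)  from 2·(89,4) + (22,1)
…
step 7: (6979, 314)  from 2·(2556,115) + (1867,84)
step 8: (16514, 743)  from 2·(6979,314) + (2556,115)
step 9: (73035, 3286)  from 4·(16514,743) + (6979,314)
→ (73035, 3286).  Check: 73035²=5334111225, 494·3286²=5334111224, difference 1.

73035 3286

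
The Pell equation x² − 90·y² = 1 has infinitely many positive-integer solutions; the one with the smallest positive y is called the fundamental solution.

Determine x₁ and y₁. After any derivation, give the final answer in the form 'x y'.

19 2

√90 = [9; 2,18, …], period ℓ=2 (even) → k=1
k=0  a_k=9  p_k/q_k = 9/1
k=1  a_k=2  p_k/q_k = 19/2
→ (19, 2).  Check: 19²=361, 90·2²=360, difference 1.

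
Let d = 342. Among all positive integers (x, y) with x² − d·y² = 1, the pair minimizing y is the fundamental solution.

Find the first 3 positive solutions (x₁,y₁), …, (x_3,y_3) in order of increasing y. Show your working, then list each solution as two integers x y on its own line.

[18; 2,36] for √342; ℓ=2 ⇒ convergent index 1
k=0  a_k=18  p_k/q_k = 18/1
k=1  a_k=2  p_k/q_k = 37/2
→ (37, 2).  Check: 37²=1369, 342·2²=1368, difference 1.
k=2:  x_2 = 37·37+342·2·2 = 2737,  y_2 = 37·2+2·37 = 148
k=3:  x_3 = 37·2737+342·2·148 = 202501,  y_3 = 37·148+2·2737 = 10950

37 2
2737 148
202501 10950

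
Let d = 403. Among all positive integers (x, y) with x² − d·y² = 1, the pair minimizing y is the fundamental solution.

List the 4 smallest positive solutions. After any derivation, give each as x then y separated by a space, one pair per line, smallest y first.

669878 33369
897473069767 44706317964
1202394930058086974 59895557730143415
1610915821914004898868577 80245432842261314788776

√403 → a₀=20, period (13,2,1,3,1,3,1,2,13,40); ℓ=10 even so k=9
a_0=20:  p_0=20·1+0=20,  q_0=20·0+1=1
a_1=13:  p_1=13·20+1=261,  q_1=13·1+0=13
a_2=2:  p_2=2·261+20=542,  q_2=2·13+1=27
a_3=1:  p_3=1·542+261=803,  q_3=1·27+13=40
a_4=3:  p_4=3·803+542=2951,  q_4=3·40+27=147
a_5=1:  p_5=1·2951+803=3754,  q_5=1·147+40=187
…
a_7=1:  p_7=1·14213+3754=17967,  q_7=1·708+187=895
a_8=2:  p_8=2·17967+14213=50147,  q_8=2·895+708=2498
a_9=13:  p_9=13·50147+17967=669878,  q_9=13·2498+895=33369
fundamental: x₁=669878, y₁=33369  (since 448736534884 − 403·1113490161 = 1)
k=2:  x_2 = 669878·669878+403·33369·33369 = 897473069767,  y_2 = 669878·33369+33369·669878 = 44706317964
k=3:  x_3 = 669878·897473069767+403·33369·44706317964 = 1202394930058086974,  y_3 = 669878·44706317964+33369·897473069767 = 59895557730143415
k=4:  x_4 = 669878·1202394930058086974+403·33369·59895557730143415 = 1610915821914004898868577,  y_4 = 669878·59895557730143415+33369·1202394930058086974 = 80245432842261314788776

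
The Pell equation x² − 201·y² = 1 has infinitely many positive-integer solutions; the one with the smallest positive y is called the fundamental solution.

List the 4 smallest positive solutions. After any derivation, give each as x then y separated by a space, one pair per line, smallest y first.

515095 36332
530645718049 37428863080
546665912276384215 38558840456348868
563169756167477608732801 39722931849688611461840

√201 = [14; 5,1,1,1,2,…,1,5,28, …], period ℓ=14 (even) → k=13
a_0=14:  p_0=14·1+0=14,  q_0=14·0+1=1
a_1=5:  p_1=5·14+1=71,  q_1=5·1+0=5
a_2=1:  p_2=1·71+14=85,  q_2=1·5+1=6
a_3=1:  p_3=1·85+71=156,  q_3=1·6+5=11
a_4=1:  p_4=1·156+85=241,  q_4=1·11+6=17
a_5=2:  p_5=2·241+156=638,  q_5=2·17+11=45
…
a_8=1:  p_8=1·7670+879=8549,  q_8=1·541+62=603
a_9=2:  p_9=2·8549+7670=24768,  q_9=2·603+541=1747
a_10=1:  p_10=1·24768+8549=33317,  q_10=1·1747+603=2350
a_11=1:  p_11=1·33317+24768=58085,  q_11=1·2350+1747=4097
a_12=1:  p_12=1·58085+33317=91402,  q_12=1·4097+2350=6447
a_13=5:  p_13=5·91402+58085=515095,  q_13=5·6447+4097=36332
(x₁, y₁) = (515095, 36332);  515095² − 201·36332² = 1 ✓
(515095+36332√201)^2 = 530645718049 + 37428863080√201
(515095+36332√201)^3 = 546665912276384215 + 38558840456348868√201
(515095+36332√201)^4 = 563169756167477608732801 + 39722931849688611461840√201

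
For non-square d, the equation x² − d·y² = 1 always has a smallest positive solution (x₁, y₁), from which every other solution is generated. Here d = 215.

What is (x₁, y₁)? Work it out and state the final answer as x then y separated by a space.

44 3

√215 = [14; 1,1,1,28, …], period ℓ=4 (even) → k=3
i=0: a=14 ⇒ p=14, q=1
…
i=2: a=1 ⇒ p=29, q=2
i=3: a=1 ⇒ p=44, q=3
→ (44, 3).  Check: 44²=1936, 215·3²=1935, difference 1.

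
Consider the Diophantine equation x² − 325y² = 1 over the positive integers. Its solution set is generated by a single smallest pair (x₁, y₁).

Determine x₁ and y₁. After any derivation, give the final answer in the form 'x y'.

[18; 36] for √325; ℓ=1 ⇒ convergent index 1
k=0  a_k=18  p_k/q_k = 18/1
k=1  a_k=36  p_k/q_k = 649/36
(x₁, y₁) = (649, 36);  649² − 325·36² = 1 ✓

649 36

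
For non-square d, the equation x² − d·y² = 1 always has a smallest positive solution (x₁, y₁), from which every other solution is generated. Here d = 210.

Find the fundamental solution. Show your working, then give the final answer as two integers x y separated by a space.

[14; 2,28] for √210; ℓ=2 ⇒ convergent index 1
i=0: a=14 ⇒ p=14, q=1
i=1: a=2 ⇒ p=29, q=2
fundamental: x₁=29, y₁=2  (since 841 − 210·4 = 1)

29 2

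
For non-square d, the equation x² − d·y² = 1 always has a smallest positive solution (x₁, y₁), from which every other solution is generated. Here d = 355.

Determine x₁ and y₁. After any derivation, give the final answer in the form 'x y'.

954809 50676

√355 → a₀=18, period (1,5,3,3,1,6,1,3,3,5,1,36); ℓ=12 even so k=11
i=0: a=18 ⇒ p=18, q=1
i=1: a=1 ⇒ p=19, q=1
…
i=5: a=1 ⇒ p=1545, q=82
…
i=8: a=3 ⇒ p=46463, q=2466
i=9: a=3 ⇒ p=151391, q=8035
i=10: a=5 ⇒ p=803418, q=42641
i=11: a=1 ⇒ p=954809, q=50676
(x₁, y₁) = (954809, 50676);  954809² − 355·50676² = 1 ✓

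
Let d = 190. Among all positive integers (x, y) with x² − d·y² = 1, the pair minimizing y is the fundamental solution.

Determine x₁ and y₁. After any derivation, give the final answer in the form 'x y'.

52021 3774

√190 = [13; 1,3,1,1,1,…,3,1,26, …], period ℓ=14 (even) → k=13
step 0: (13, 1)  from 13·(1,0) + (0,1)
step 1: (14, 1)  from 1·(13,1) + (1,0)
…
step 3: (69, 5)  from 1·(55,4) + (14,1)
step 4: (124, 9)  from 1·(69,5) + (55,4)
step 5: (193, 14)  from 1·(124,9) + (69,5)
step 6: (510, 37)  from 2·(193,14) + (124,9)
step 7: (1213, 88)  from 2·(510,37) + (193,14)
step 8: (2936, 213)  from 2·(1213,88) + (510,37)
step 9: (4149, 301)  from 1·(2936,213) + (1213,88)
…
step 11: (11234, 815)  from 1·(7085,514) + (4149,301)
step 12: (40787, 2959)  from 3·(11234,815) + (7085,514)
step 13: (52021, 3774)  from 1·(40787,2959) + (11234,815)
→ (52021, 3774).  Check: 52021²=2706184441, 190·3774²=2706184440, difference 1.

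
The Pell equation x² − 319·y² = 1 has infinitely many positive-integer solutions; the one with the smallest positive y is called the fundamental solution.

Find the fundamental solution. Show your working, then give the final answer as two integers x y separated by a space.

12901780 722361

√319 = [17; 1,6,5,1,4,…,6,1,34, …], period ℓ=14 (even) → k=13
a_0=17:  p_0=17·1+0=17,  q_0=17·0+1=1
a_1=1:  p_1=1·17+1=18,  q_1=1·1+0=1
…
a_3=5:  p_3=5·125+18=643,  q_3=5·7+1=36
a_4=1:  p_4=1·643+125=768,  q_4=1·36+7=43
a_5=4:  p_5=4·768+643=3715,  q_5=4·43+36=208
…
a_7=1:  p_7=1·11913+3715=15628,  q_7=1·667+208=875
a_8=3:  p_8=3·15628+11913=58797,  q_8=3·875+667=3292
a_9=4:  p_9=4·58797+15628=250816,  q_9=4·3292+875=14043
a_10=1:  p_10=1·250816+58797=309613,  q_10=1·14043+3292=17335
a_11=5:  p_11=5·309613+250816=1798881,  q_11=5·17335+14043=100718
a_12=6:  p_12=6·1798881+309613=11102899,  q_12=6·100718+17335=621643
a_13=1:  p_13=1·11102899+1798881=12901780,  q_13=1·621643+100718=722361
→ (12901780, 722361).  Check: 12901780²=166455927168400, 319·722361²=166455927168399, difference 1.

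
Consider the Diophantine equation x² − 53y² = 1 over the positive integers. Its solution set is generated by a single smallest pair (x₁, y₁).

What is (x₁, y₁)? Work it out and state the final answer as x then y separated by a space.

√53 → a₀=7, period (3,1,1,3,14); ℓ=5 odd so k=9
i=0: a=7 ⇒ p=7, q=1
i=1: a=3 ⇒ p=22, q=3
i=2: a=1 ⇒ p=29, q=4
…
i=4: a=3 ⇒ p=182, q=25
i=5: a=14 ⇒ p=2599, q=357
i=6: a=3 ⇒ p=7979, q=1096
i=7: a=1 ⇒ p=10578, q=1453
i=8: a=1 ⇒ p=18557, q=2549
i=9: a=3 ⇒ p=66249, q=9100
→ (66249, 9100).  Check: 66249²=4388930001, 53·9100²=4388930000, difference 1.

66249 9100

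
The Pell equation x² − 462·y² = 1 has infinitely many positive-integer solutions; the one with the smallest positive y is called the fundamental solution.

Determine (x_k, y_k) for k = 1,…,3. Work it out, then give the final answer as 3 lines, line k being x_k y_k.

[21; 2,42] for √462; ℓ=2 ⇒ convergent index 1
i=0: a=21 ⇒ p=21, q=1
i=1: a=2 ⇒ p=43, q=2
fundamental: x₁=43, y₁=2  (since 1849 − 462·4 = 1)
n=2: (43,2)∘(43,2) = (43·43+462·2·2, 43·2+2·43) = (3697,172)
n=3: (3697,172)∘(43,2) = (43·3697+462·2·172, 43·172+2·3697) = (317899,14790)

43 2
3697 172
317899 14790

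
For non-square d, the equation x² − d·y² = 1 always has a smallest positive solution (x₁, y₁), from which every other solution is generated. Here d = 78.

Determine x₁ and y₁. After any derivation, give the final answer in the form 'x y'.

53 6

d=78: √d = [8; 1,4,1,16] (ℓ=4, even), read p_3/q_3
a_0=8:  p_0=8·1+0=8,  q_0=8·0+1=1
a_1=1:  p_1=1·8+1=9,  q_1=1·1+0=1
a_2=4:  p_2=4·9+8=44,  q_2=4·1+1=5
a_3=1:  p_3=1·44+9=53,  q_3=1·5+1=6
(x₁, y₁) = (53, 6);  53² − 78·6² = 1 ✓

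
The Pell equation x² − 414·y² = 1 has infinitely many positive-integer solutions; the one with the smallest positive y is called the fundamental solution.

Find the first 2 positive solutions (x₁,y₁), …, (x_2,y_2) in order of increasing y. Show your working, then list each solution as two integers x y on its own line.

d=414: √d = [20; 2,1,7,2,7,1,2,40] (ℓ=8, even), read p_7/q_7
i=0: a=20 ⇒ p=20, q=1
…
i=2: a=1 ⇒ p=61, q=3
i=3: a=7 ⇒ p=468, q=23
i=4: a=2 ⇒ p=997, q=49
…
i=6: a=1 ⇒ p=8444, q=415
i=7: a=2 ⇒ p=24335, q=1196
(x₁, y₁) = (24335, 1196);  24335² − 414·1196² = 1 ✓
n=2: (24335,1196)∘(24335,1196) = (24335·24335+414·1196·1196, 24335·1196+1196·24335) = (1184384449,58209320)

24335 1196
1184384449 58209320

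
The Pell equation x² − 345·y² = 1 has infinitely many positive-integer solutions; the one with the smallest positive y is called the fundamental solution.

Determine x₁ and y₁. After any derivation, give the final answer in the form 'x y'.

d=345: √d = [18; 1,1,2,1,6,1,2,1,1,36] (ℓ=10, even), read p_9/q_9
a_0=18:  p_0=18·1+0=18,  q_0=18·0+1=1
…
a_3=2:  p_3=2·37+19=93,  q_3=2·2+1=5
a_4=1:  p_4=1·93+37=130,  q_4=1·5+2=7
…
a_6=1:  p_6=1·873+130=1003,  q_6=1·47+7=54
a_7=2:  p_7=2·1003+873=2879,  q_7=2·54+47=155
a_8=1:  p_8=1·2879+1003=3882,  q_8=1·155+54=209
a_9=1:  p_9=1·3882+2879=6761,  q_9=1·209+155=364
→ (6761, 364).  Check: 6761²=45711121, 345·364²=45711120, difference 1.

6761 364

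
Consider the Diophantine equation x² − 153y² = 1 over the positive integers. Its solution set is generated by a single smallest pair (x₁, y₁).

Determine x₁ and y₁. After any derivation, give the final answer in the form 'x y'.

√153 = [12; 2,1,2,2,2,1,2,24, …], period ℓ=8 (even) → k=7
i=0: a=12 ⇒ p=12, q=1
…
i=3: a=2 ⇒ p=99, q=8
i=4: a=2 ⇒ p=235, q=19
…
i=6: a=1 ⇒ p=804, q=65
i=7: a=2 ⇒ p=2177, q=176
→ (2177, 176).  Check: 2177²=4739329, 153·176²=4739328, difference 1.

2177 176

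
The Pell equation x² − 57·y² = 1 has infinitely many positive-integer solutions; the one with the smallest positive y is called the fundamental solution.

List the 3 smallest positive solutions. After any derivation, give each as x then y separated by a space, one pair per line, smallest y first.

[7; 1,1,4,1,1,14] for √57; ℓ=6 ⇒ convergent index 5
step 0: (7, 1)  from 7·(1,0) + (0,1)
step 1: (8, 1)  from 1·(7,1) + (1,0)
…
step 4: (83, 11)  from 1·(68,9) + (15,2)
step 5: (151, 20)  from 1·(83,11) + (68,9)
→ (151, 20).  Check: 151²=22801, 57·20²=22800, difference 1.
n=2: (151,20)∘(151,20) = (151·151+57·20·20, 151·20+20·151) = (45601,6040)
n=3: (45601,6040)∘(151,20) = (151·45601+57·20·6040, 151·6040+20·45601) = (13771351,1824060)

151 20
45601 6040
13771351 1824060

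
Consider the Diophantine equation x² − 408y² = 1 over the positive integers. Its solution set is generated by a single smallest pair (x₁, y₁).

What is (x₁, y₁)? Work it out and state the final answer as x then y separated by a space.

√408 → a₀=20, period (5,40); ℓ=2 even so k=1
step 0: (20, 1)  from 20·(1,0) + (0,1)
step 1: (101, 5)  from 5·(20,1) + (1,0)
(x₁, y₁) = (101, 5);  101² − 408·5² = 1 ✓

101 5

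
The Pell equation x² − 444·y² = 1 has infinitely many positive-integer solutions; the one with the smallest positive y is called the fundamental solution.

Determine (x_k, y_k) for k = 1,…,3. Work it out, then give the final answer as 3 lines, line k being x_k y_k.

√444 → a₀=21, period (14,42); ℓ=2 even so k=1
step 0: (21, 1)  from 21·(1,0) + (0,1)
step 1: (295, 14)  from 14·(21,1) + (1,0)
fundamental: x₁=295, y₁=14  (since 87025 − 444·196 = 1)
n=2: (295,14)∘(295,14) = (295·295+444·14·14, 295·14+14·295) = (174049,8260)
n=3: (174049,8260)∘(295,14) = (295·174049+444·14·8260, 295·8260+14·174049) = (102688615,4873386)

295 14
174049 8260
102688615 4873386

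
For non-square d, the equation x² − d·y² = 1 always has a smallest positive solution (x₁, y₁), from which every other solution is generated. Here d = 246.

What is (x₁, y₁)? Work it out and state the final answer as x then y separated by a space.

d=246: √d = [15; 1,2,5,1,14,1,5,2,1,30] (ℓ=10, even), read p_9/q_9
step 0: (15, 1)  from 15·(1,0) + (0,1)
…
step 2: (47, 3)  from 2·(16,1) + (15,1)
step 3: (251, 16)  from 5·(47,3) + (16,1)
…
step 5: (4423, 282)  from 14·(298,19) + (251,16)
step 6: (4721, 301)  from 1·(4423,282) + (298,19)
…
step 8: (60777, 3875)  from 2·(28028,1787) + (4721,301)
step 9: (88805, 5662)  from 1·(60777,3875) + (28028,1787)
(x₁, y₁) = (88805, 5662);  88805² − 246·5662² = 1 ✓

88805 5662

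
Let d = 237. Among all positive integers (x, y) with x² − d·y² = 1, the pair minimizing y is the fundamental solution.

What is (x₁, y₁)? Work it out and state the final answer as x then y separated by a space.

228151 14820

d=237: √d = [15; 2,1,1,7,10,7,1,1,2,30] (ℓ=10, even), read p_9/q_9
step 0: (15, 1)  from 15·(1,0) + (0,1)
step 1: (31, 2)  from 2·(15,1) + (1,0)
…
step 4: (585, 38)  from 7·(77,5) + (46,3)
…
step 6: (42074, 2733)  from 7·(5927,385) + (585,38)
…
step 8: (90075, 5851)  from 1·(48001,3118) + (42074,2733)
step 9: (228151, 14820)  from 2·(90075,5851) + (48001,3118)
(x₁, y₁) = (228151, 14820);  228151² − 237·14820² = 1 ✓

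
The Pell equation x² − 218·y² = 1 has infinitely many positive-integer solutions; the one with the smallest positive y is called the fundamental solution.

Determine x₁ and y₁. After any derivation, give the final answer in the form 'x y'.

126003 8534

√218 → a₀=14, period (1,3,3,1,28); ℓ=5 odd so k=9
k=0  a_k=14  p_k/q_k = 14/1
…
k=4  a_k=1  p_k/q_k = 251/17
…
k=7  a_k=3  p_k/q_k = 29633/2007
k=8  a_k=3  p_k/q_k = 96370/6527
k=9  a_k=1  p_k/q_k = 126003/8534
(x₁, y₁) = (126003, 8534);  126003² − 218·8534² = 1 ✓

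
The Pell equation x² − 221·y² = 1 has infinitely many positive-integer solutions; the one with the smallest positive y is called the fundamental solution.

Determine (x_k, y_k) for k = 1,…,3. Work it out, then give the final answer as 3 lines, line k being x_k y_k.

1665 112
5544449 372960
18463013505 1241956688

√221 → a₀=14, period (1,6,2,6,1,28); ℓ=6 even so k=5
i=0: a=14 ⇒ p=14, q=1
i=1: a=1 ⇒ p=15, q=1
…
i=3: a=2 ⇒ p=223, q=15
i=4: a=6 ⇒ p=1442, q=97
i=5: a=1 ⇒ p=1665, q=112
(x₁, y₁) = (1665, 112);  1665² − 221·112² = 1 ✓
(1665+112√221)^2 = 5544449 + 372960√221
(1665+112√221)^3 = 18463013505 + 1241956688√221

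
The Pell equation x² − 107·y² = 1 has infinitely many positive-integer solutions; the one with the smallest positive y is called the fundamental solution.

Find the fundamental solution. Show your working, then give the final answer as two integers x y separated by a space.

962 93

[10; 2,1,9,1,2,20] for √107; ℓ=6 ⇒ convergent index 5
i=0: a=10 ⇒ p=10, q=1
i=1: a=2 ⇒ p=21, q=2
i=2: a=1 ⇒ p=31, q=3
…
i=4: a=1 ⇒ p=331, q=32
i=5: a=2 ⇒ p=962, q=93
→ (962, 93).  Check: 962²=925444, 107·93²=925443, difference 1.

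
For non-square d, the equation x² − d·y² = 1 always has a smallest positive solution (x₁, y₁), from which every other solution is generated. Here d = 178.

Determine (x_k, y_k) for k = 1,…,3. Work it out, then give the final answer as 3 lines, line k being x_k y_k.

1601 120
5126401 384240
16414734401 1230336360

√178 → a₀=13, period (2,1,12,1,2,26); ℓ=6 even so k=5
k=0  a_k=13  p_k/q_k = 13/1
k=1  a_k=2  p_k/q_k = 27/2
k=2  a_k=1  p_k/q_k = 40/3
k=3  a_k=12  p_k/q_k = 507/38
k=4  a_k=1  p_k/q_k = 547/41
k=5  a_k=2  p_k/q_k = 1601/120
(x₁, y₁) = (1601, 120);  1601² − 178·120² = 1 ✓
(x_2, y_2) = (1601·1601 + 178·120·120, 1601·120 + 120·1601) = (5126401, 384240)
(x_3, y_3) = (1601·5126401 + 178·120·384240, 1601·384240 + 120·5126401) = (16414734401, 1230336360)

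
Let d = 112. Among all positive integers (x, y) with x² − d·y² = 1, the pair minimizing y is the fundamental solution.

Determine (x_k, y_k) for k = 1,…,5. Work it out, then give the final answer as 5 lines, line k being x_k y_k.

[10; 1,1,2,1,1,20] for √112; ℓ=6 ⇒ convergent index 5
k=0  a_k=10  p_k/q_k = 10/1
k=1  a_k=1  p_k/q_k = 11/1
k=2  a_k=1  p_k/q_k = 21/2
…
k=4  a_k=1  p_k/q_k = 74/7
k=5  a_k=1  p_k/q_k = 127/12
→ (127, 12).  Check: 127²=16129, 112·12²=16128, difference 1.
k=2:  x_2 = 127·127+112·12·12 = 32257,  y_2 = 127·12+12·127 = 3048
k=3:  x_3 = 127·32257+112·12·3048 = 8193151,  y_3 = 127·3048+12·32257 = 774180
k=4:  x_4 = 127·8193151+112·12·774180 = 2081028097,  y_4 = 127·774180+12·8193151 = 196638672
k=5:  x_5 = 127·2081028097+112·12·196638672 = 528572943487,  y_5 = 127·196638672+12·2081028097 = 49945448508

127 12
32257 3048
8193151 774180
2081028097 196638672
528572943487 49945448508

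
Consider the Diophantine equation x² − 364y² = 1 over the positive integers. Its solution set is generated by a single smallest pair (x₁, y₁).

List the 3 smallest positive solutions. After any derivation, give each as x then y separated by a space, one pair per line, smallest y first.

[19; 12,1,2,3,1,8,1,3,2,1,12,38] for √364; ℓ=12 ⇒ convergent index 11
i=0: a=19 ⇒ p=19, q=1
i=1: a=12 ⇒ p=229, q=12
…
i=3: a=2 ⇒ p=725, q=38
…
i=5: a=1 ⇒ p=3148, q=165
…
i=8: a=3 ⇒ p=119872, q=6283
i=9: a=2 ⇒ p=270499, q=14178
i=10: a=1 ⇒ p=390371, q=20461
i=11: a=12 ⇒ p=4954951, q=259710
fundamental: x₁=4954951, y₁=259710  (since 24551539412401 − 364·67449284100 = 1)
n=2: (4954951,259710)∘(4954951,259710) = (4954951·4954951+364·259710·259710, 4954951·259710+259710·4954951) = (49103078824801,2573700648420)
n=3: (49103078824801,2573700648420)∘(4954951,259710) = (4954951·49103078824801+364·259710·2573700648420, 4954951·2573700648420+259710·49103078824801) = (486606699052048124551,25505121203178395130)

4954951 259710
49103078824801 2573700648420
486606699052048124551 25505121203178395130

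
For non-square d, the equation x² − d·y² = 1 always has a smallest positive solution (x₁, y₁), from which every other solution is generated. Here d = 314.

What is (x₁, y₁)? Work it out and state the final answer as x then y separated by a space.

392499 22150

[17; 1,2,1,1,2,1,34] for √314; ℓ=7 ⇒ convergent index 13
i=0: a=17 ⇒ p=17, q=1
i=1: a=1 ⇒ p=18, q=1
i=2: a=2 ⇒ p=53, q=3
i=3: a=1 ⇒ p=71, q=4
i=4: a=1 ⇒ p=124, q=7
i=5: a=2 ⇒ p=319, q=18
i=6: a=1 ⇒ p=443, q=25
i=7: a=34 ⇒ p=15381, q=868
i=8: a=1 ⇒ p=15824, q=893
…
i=12: a=2 ⇒ p=282617, q=15949
i=13: a=1 ⇒ p=392499, q=22150
(x₁, y₁) = (392499, 22150);  392499² − 314·22150² = 1 ✓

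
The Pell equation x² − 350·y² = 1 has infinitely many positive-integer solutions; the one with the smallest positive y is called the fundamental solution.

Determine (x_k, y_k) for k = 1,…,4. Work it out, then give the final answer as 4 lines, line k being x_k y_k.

449 24
403201 21552
362074049 19353672
325142092801 17379575904

√350 → a₀=18, period (1,2,2,2,1,36); ℓ=6 even so k=5
a_0=18:  p_0=18·1+0=18,  q_0=18·0+1=1
…
a_2=2:  p_2=2·19+18=56,  q_2=2·1+1=3
…
a_4=2:  p_4=2·131+56=318,  q_4=2·7+3=17
a_5=1:  p_5=1·318+131=449,  q_5=1·17+7=24
fundamental: x₁=449, y₁=24  (since 201601 − 350·576 = 1)
(x_2, y_2) = (449·449 + 350·24·24, 449·24 + 24·449) = (403201, 21552)
(x_3, y_3) = (449·403201 + 350·24·21552, 449·21552 + 24·403201) = (362074049, 19353672)
(x_4, y_4) = (449·362074049 + 350·24·19353672, 449·19353672 + 24·362074049) = (325142092801, 17379575904)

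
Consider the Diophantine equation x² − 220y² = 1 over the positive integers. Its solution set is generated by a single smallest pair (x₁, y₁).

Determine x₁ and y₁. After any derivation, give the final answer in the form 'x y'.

[14; 1,4,1,28] for √220; ℓ=4 ⇒ convergent index 3
step 0: (14, 1)  from 14·(1,0) + (0,1)
step 1: (15, 1)  from 1·(14,1) + (1,0)
step 2: (74, 5)  from 4·(15,1) + (14,1)
step 3: (89, 6)  from 1·(74,5) + (15,1)
→ (89, 6).  Check: 89²=7921, 220·6²=7920, difference 1.

89 6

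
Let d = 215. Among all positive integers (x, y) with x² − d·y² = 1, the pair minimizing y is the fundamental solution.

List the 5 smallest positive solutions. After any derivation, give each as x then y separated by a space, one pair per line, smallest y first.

44 3
3871 264
340604 23229
29969281 2043888
2636956124 179838915

d=215: √d = [14; 1,1,1,28] (ℓ=4, even), read p_3/q_3
a_0=14:  p_0=14·1+0=14,  q_0=14·0+1=1
a_1=1:  p_1=1·14+1=15,  q_1=1·1+0=1
a_2=1:  p_2=1·15+14=29,  q_2=1·1+1=2
a_3=1:  p_3=1·29+15=44,  q_3=1·2+1=3
fundamental: x₁=44, y₁=3  (since 1936 − 215·9 = 1)
k=2:  x_2 = 44·44+215·3·3 = 3871,  y_2 = 44·3+3·44 = 264
k=3:  x_3 = 44·3871+215·3·264 = 340604,  y_3 = 44·264+3·3871 = 23229
k=4:  x_4 = 44·340604+215·3·23229 = 29969281,  y_4 = 44·23229+3·340604 = 2043888
k=5:  x_5 = 44·29969281+215·3·2043888 = 2636956124,  y_5 = 44·2043888+3·29969281 = 179838915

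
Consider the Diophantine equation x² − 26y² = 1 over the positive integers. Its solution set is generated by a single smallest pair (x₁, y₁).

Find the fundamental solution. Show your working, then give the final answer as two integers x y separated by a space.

51 10

√26 = [5; 10, …], period ℓ=1 (odd) → k=1
i=0: a=5 ⇒ p=5, q=1
i=1: a=10 ⇒ p=51, q=10
fundamental: x₁=51, y₁=10  (since 2601 − 26·100 = 1)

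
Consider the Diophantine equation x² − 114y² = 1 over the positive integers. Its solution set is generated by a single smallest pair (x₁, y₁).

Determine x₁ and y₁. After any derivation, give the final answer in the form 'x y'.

1025 96

[10; 1,2,10,2,1,20] for √114; ℓ=6 ⇒ convergent index 5
k=0  a_k=10  p_k/q_k = 10/1
…
k=2  a_k=2  p_k/q_k = 32/3
…
k=4  a_k=2  p_k/q_k = 694/65
k=5  a_k=1  p_k/q_k = 1025/96
→ (1025, 96).  Check: 1025²=1050625, 114·96²=1050624, difference 1.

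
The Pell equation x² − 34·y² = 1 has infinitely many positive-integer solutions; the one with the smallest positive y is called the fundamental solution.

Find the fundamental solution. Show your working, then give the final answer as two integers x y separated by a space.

35 6

[5; 1,4,1,10] for √34; ℓ=4 ⇒ convergent index 3
k=0  a_k=5  p_k/q_k = 5/1
…
k=2  a_k=4  p_k/q_k = 29/5
k=3  a_k=1  p_k/q_k = 35/6
→ (35, 6).  Check: 35²=1225, 34·6²=1224, difference 1.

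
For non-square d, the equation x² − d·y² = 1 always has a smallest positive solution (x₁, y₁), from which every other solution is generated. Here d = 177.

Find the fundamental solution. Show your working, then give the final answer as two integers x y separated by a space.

√177 = [13; 3,3,2,8,2,3,3,26, …], period ℓ=8 (even) → k=7
i=0: a=13 ⇒ p=13, q=1
…
i=2: a=3 ⇒ p=133, q=10
i=3: a=2 ⇒ p=306, q=23
…
i=5: a=2 ⇒ p=5468, q=411
i=6: a=3 ⇒ p=18985, q=1427
i=7: a=3 ⇒ p=62423, q=4692
(x₁, y₁) = (62423, 4692);  62423² − 177·4692² = 1 ✓

62423 4692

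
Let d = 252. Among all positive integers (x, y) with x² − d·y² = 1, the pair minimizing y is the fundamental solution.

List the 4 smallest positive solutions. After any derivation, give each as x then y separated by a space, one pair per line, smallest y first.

127 8
32257 2032
8193151 516120
2081028097 131092448

√252 = [15; 1,6,1,30, …], period ℓ=4 (even) → k=3
a_0=15:  p_0=15·1+0=15,  q_0=15·0+1=1
a_1=1:  p_1=1·15+1=16,  q_1=1·1+0=1
a_2=6:  p_2=6·16+15=111,  q_2=6·1+1=7
a_3=1:  p_3=1·111+16=127,  q_3=1·7+1=8
(x₁, y₁) = (127, 8);  127² − 252·8² = 1 ✓
n=2: (127,8)∘(127,8) = (127·127+252·8·8, 127·8+8·127) = (32257,2032)
n=3: (32257,2032)∘(127,8) = (127·32257+252·8·2032, 127·2032+8·32257) = (8193151,516120)
n=4: (8193151,516120)∘(127,8) = (127·8193151+252·8·516120, 127·516120+8·8193151) = (2081028097,131092448)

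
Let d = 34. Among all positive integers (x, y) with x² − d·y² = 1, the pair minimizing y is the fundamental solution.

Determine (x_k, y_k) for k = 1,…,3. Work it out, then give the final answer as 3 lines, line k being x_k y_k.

d=34: √d = [5; 1,4,1,10] (ℓ=4, even), read p_3/q_3
k=0  a_k=5  p_k/q_k = 5/1
k=1  a_k=1  p_k/q_k = 6/1
k=2  a_k=4  p_k/q_k = 29/5
k=3  a_k=1  p_k/q_k = 35/6
(x₁, y₁) = (35, 6);  35² − 34·6² = 1 ✓
n=2: (35,6)∘(35,6) = (35·35+34·6·6, 35·6+6·35) = (2449,420)
n=3: (2449,420)∘(35,6) = (35·2449+34·6·420, 35·420+6·2449) = (171395,29394)

35 6
2449 420
171395 29394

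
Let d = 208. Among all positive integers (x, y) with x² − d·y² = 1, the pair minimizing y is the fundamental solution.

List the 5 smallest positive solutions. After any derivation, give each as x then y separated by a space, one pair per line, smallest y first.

649 45
842401 58410
1093435849 75816135
1419278889601 98409284820
1842222905266249 127735175880225

[14; 2,2,1,2,2,28] for √208; ℓ=6 ⇒ convergent index 5
i=0: a=14 ⇒ p=14, q=1
i=1: a=2 ⇒ p=29, q=2
i=2: a=2 ⇒ p=72, q=5
i=3: a=1 ⇒ p=101, q=7
i=4: a=2 ⇒ p=274, q=19
i=5: a=2 ⇒ p=649, q=45
(x₁, y₁) = (649, 45);  649² − 208·45² = 1 ✓
n=2: (649,45)∘(649,45) = (649·649+208·45·45, 649·45+45·649) = (842401,58410)
n=3: (842401,58410)∘(649,45) = (649·842401+208·45·58410, 649·58410+45·842401) = (1093435849,75816135)
n=4: (1093435849,75816135)∘(649,45) = (649·1093435849+208·45·75816135, 649·75816135+45·1093435849) = (1419278889601,98409284820)
n=5: (1419278889601,98409284820)∘(649,45) = (649·1419278889601+208·45·98409284820, 649·98409284820+45·1419278889601) = (1842222905266249,127735175880225)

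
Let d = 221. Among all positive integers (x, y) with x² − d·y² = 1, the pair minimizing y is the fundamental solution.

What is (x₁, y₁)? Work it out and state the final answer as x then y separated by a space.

d=221: √d = [14; 1,6,2,6,1,28] (ℓ=6, even), read p_5/q_5
i=0: a=14 ⇒ p=14, q=1
…
i=2: a=6 ⇒ p=104, q=7
i=3: a=2 ⇒ p=223, q=15
i=4: a=6 ⇒ p=1442, q=97
i=5: a=1 ⇒ p=1665, q=112
fundamental: x₁=1665, y₁=112  (since 2772225 − 221·12544 = 1)

1665 112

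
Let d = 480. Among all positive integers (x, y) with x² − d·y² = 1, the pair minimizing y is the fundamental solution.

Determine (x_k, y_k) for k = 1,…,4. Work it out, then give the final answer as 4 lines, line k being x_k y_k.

241 11
116161 5302
55989361 2555553
26986755841 1231771244

√480 → a₀=21, period (1,9,1,42); ℓ=4 even so k=3
k=0  a_k=21  p_k/q_k = 21/1
k=1  a_k=1  p_k/q_k = 22/1
k=2  a_k=9  p_k/q_k = 219/10
k=3  a_k=1  p_k/q_k = 241/11
→ (241, 11).  Check: 241²=58081, 480·11²=58080, difference 1.
(x_2, y_2) = (241·241 + 480·11·11, 241·11 + 11·241) = (116161, 5302)
(x_3, y_3) = (241·116161 + 480·11·5302, 241·5302 + 11·116161) = (55989361, 2555553)
(x_4, y_4) = (241·55989361 + 480·11·2555553, 241·2555553 + 11·55989361) = (26986755841, 1231771244)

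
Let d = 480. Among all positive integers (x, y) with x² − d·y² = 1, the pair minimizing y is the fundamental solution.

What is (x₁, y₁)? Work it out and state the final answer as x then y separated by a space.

√480 → a₀=21, period (1,9,1,42); ℓ=4 even so k=3
i=0: a=21 ⇒ p=21, q=1
…
i=2: a=9 ⇒ p=219, q=10
i=3: a=1 ⇒ p=241, q=11
(x₁, y₁) = (241, 11);  241² − 480·11² = 1 ✓

241 11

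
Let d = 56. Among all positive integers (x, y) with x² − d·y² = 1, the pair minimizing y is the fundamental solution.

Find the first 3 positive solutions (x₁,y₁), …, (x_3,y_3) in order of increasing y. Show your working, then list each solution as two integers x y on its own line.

15 2
449 60
13455 1798

d=56: √d = [7; 2,14] (ℓ=2, even), read p_1/q_1
a_0=7:  p_0=7·1+0=7,  q_0=7·0+1=1
a_1=2:  p_1=2·7+1=15,  q_1=2·1+0=2
fundamental: x₁=15, y₁=2  (since 225 − 56·4 = 1)
(15+2√56)^2 = 449 + 60√56
(15+2√56)^3 = 13455 + 1798√56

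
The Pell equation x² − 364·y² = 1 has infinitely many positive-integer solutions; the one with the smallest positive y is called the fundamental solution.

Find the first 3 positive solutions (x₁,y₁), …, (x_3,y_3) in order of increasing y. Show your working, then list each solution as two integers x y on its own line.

4954951 259710
49103078824801 2573700648420
486606699052048124551 25505121203178395130

√364 = [19; 12,1,2,3,1,8,1,3,2,1,12,38, …], period ℓ=12 (even) → k=11
i=0: a=19 ⇒ p=19, q=1
i=1: a=12 ⇒ p=229, q=12
…
i=3: a=2 ⇒ p=725, q=38
i=4: a=3 ⇒ p=2423, q=127
…
i=7: a=1 ⇒ p=30755, q=1612
i=8: a=3 ⇒ p=119872, q=6283
…
i=10: a=1 ⇒ p=390371, q=20461
i=11: a=12 ⇒ p=4954951, q=259710
fundamental: x₁=4954951, y₁=259710  (since 24551539412401 − 364·67449284100 = 1)
(x_2, y_2) = (4954951·4954951 + 364·259710·259710, 4954951·259710 + 259710·4954951) = (49103078824801, 2573700648420)
(x_3, y_3) = (4954951·49103078824801 + 364·259710·2573700648420, 4954951·2573700648420 + 259710·49103078824801) = (486606699052048124551, 25505121203178395130)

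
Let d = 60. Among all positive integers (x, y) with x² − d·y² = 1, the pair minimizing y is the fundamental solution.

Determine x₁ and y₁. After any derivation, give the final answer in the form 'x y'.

31 4

[7; 1,2,1,14] for √60; ℓ=4 ⇒ convergent index 3
i=0: a=7 ⇒ p=7, q=1
i=1: a=1 ⇒ p=8, q=1
i=2: a=2 ⇒ p=23, q=3
i=3: a=1 ⇒ p=31, q=4
(x₁, y₁) = (31, 4);  31² − 60·4² = 1 ✓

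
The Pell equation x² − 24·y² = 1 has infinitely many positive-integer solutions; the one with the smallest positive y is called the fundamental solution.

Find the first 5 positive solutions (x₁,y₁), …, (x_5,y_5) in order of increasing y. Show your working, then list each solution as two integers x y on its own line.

5 1
49 10
485 99
4801 980
47525 9701

d=24: √d = [4; 1,8] (ℓ=2, even), read p_1/q_1
k=0  a_k=4  p_k/q_k = 4/1
k=1  a_k=1  p_k/q_k = 5/1
fundamental: x₁=5, y₁=1  (since 25 − 24·1 = 1)
k=2:  x_2 = 5·5+24·1·1 = 49,  y_2 = 5·1+1·5 = 10
k=3:  x_3 = 5·49+24·1·10 = 485,  y_3 = 5·10+1·49 = 99
k=4:  x_4 = 5·485+24·1·99 = 4801,  y_4 = 5·99+1·485 = 980
k=5:  x_5 = 5·4801+24·1·980 = 47525,  y_5 = 5·980+1·4801 = 9701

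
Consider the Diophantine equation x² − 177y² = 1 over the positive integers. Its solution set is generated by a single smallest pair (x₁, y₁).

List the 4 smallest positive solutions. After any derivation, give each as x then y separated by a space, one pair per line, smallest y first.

62423 4692
7793261857 585777432
972957569736599 73131969270780
121469860743542176897 9130233834994022448

√177 = [13; 3,3,2,8,2,3,3,26, …], period ℓ=8 (even) → k=7
step 0: (13, 1)  from 13·(1,0) + (0,1)
step 1: (40, 3)  from 3·(13,1) + (1,0)
step 2: (133, 10)  from 3·(40,3) + (13,1)
…
step 4: (2581, 194)  from 8·(306,23) + (133,10)
…
step 6: (18985, 1427)  from 3·(5468,411) + (2581,194)
step 7: (62423, 4692)  from 3·(18985,1427) + (5468,411)
→ (62423, 4692).  Check: 62423²=3896630929, 177·4692²=3896630928, difference 1.
(x_2, y_2) = (62423·62423 + 177·4692·4692, 62423·4692 + 4692·62423) = (7793261857, 585777432)
(x_3, y_3) = (62423·7793261857 + 177·4692·585777432, 62423·585777432 + 4692·7793261857) = (972957569736599, 73131969270780)
(x_4, y_4) = (62423·972957569736599 + 177·4692·73131969270780, 62423·73131969270780 + 4692·972957569736599) = (121469860743542176897, 9130233834994022448)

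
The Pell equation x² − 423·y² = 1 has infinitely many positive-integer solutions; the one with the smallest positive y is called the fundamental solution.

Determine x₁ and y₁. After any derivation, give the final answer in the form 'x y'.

[20; 1,1,3,4,3,1,1,40] for √423; ℓ=8 ⇒ convergent index 7
a_0=20:  p_0=20·1+0=20,  q_0=20·0+1=1
a_1=1:  p_1=1·20+1=21,  q_1=1·1+0=1
…
a_6=1:  p_6=1·1995+617=2612,  q_6=1·97+30=127
a_7=1:  p_7=1·2612+1995=4607,  q_7=1·127+97=224
fundamental: x₁=4607, y₁=224  (since 21224449 − 423·50176 = 1)

4607 224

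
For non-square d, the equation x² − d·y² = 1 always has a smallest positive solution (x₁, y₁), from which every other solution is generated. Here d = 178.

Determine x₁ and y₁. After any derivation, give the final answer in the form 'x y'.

1601 120

d=178: √d = [13; 2,1,12,1,2,26] (ℓ=6, even), read p_5/q_5
step 0: (13, 1)  from 13·(1,0) + (0,1)
…
step 4: (547, 41)  from 1·(507,38) + (40,3)
step 5: (1601, 120)  from 2·(547,41) + (507,38)
fundamental: x₁=1601, y₁=120  (since 2563201 − 178·14400 = 1)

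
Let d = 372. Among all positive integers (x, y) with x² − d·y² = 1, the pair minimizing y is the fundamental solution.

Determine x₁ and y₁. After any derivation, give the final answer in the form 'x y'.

d=372: √d = [19; 3,2,12,2,3,38] (ℓ=6, even), read p_5/q_5
a_0=19:  p_0=19·1+0=19,  q_0=19·0+1=1
a_1=3:  p_1=3·19+1=58,  q_1=3·1+0=3
a_2=2:  p_2=2·58+19=135,  q_2=2·3+1=7
…
a_4=2:  p_4=2·1678+135=3491,  q_4=2·87+7=181
a_5=3:  p_5=3·3491+1678=12151,  q_5=3·181+87=630
→ (12151, 630).  Check: 12151²=147646801, 372·630²=147646800, difference 1.

12151 630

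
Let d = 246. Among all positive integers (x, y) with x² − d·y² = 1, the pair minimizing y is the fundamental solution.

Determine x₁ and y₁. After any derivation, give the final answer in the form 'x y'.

√246 = [15; 1,2,5,1,14,1,5,2,1,30, …], period ℓ=10 (even) → k=9
a_0=15:  p_0=15·1+0=15,  q_0=15·0+1=1
…
a_3=5:  p_3=5·47+16=251,  q_3=5·3+1=16
a_4=1:  p_4=1·251+47=298,  q_4=1·16+3=19
…
a_6=1:  p_6=1·4423+298=4721,  q_6=1·282+19=301
…
a_8=2:  p_8=2·28028+4721=60777,  q_8=2·1787+301=3875
a_9=1:  p_9=1·60777+28028=88805,  q_9=1·3875+1787=5662
fundamental: x₁=88805, y₁=5662  (since 7886328025 − 246·32058244 = 1)

88805 5662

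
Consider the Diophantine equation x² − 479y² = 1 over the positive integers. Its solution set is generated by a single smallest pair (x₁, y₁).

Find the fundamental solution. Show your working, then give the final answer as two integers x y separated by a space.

2989440 136591

√479 = [21; 1,7,1,3,2,21,2,3,1,7,1,42, …], period ℓ=12 (even) → k=11
k=0  a_k=21  p_k/q_k = 21/1
…
k=4  a_k=3  p_k/q_k = 766/35
…
k=9  a_k=1  p_k/q_k = 340591/15562
k=10  a_k=7  p_k/q_k = 2648849/121029
k=11  a_k=1  p_k/q_k = 2989440/136591
fundamental: x₁=2989440, y₁=136591  (since 8936751513600 − 479·18657101281 = 1)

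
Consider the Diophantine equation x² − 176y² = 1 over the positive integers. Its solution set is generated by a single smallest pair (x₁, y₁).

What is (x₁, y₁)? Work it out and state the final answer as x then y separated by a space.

199 15

d=176: √d = [13; 3,1,3,26] (ℓ=4, even), read p_3/q_3
a_0=13:  p_0=13·1+0=13,  q_0=13·0+1=1
…
a_2=1:  p_2=1·40+13=53,  q_2=1·3+1=4
a_3=3:  p_3=3·53+40=199,  q_3=3·4+3=15
→ (199, 15).  Check: 199²=39601, 176·15²=39600, difference 1.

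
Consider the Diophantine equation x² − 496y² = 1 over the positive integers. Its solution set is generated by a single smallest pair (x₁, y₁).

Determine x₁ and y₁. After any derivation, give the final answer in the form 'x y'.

[22; 3,1,2,4,1,…,1,3,44] for √496; ℓ=16 ⇒ convergent index 15
k=0  a_k=22  p_k/q_k = 22/1
k=1  a_k=3  p_k/q_k = 67/3
k=2  a_k=1  p_k/q_k = 89/4
k=3  a_k=2  p_k/q_k = 245/11
k=4  a_k=4  p_k/q_k = 1069/48
k=5  a_k=1  p_k/q_k = 1314/59
…
k=7  a_k=2  p_k/q_k = 6080/273
k=8  a_k=2  p_k/q_k = 14543/653
k=9  a_k=2  p_k/q_k = 35166/1579
k=10  a_k=1  p_k/q_k = 49709/2232
k=11  a_k=1  p_k/q_k = 84875/3811
…
k=13  a_k=2  p_k/q_k = 863293/38763
k=14  a_k=1  p_k/q_k = 1252502/56239
k=15  a_k=3  p_k/q_k = 4620799/207480
(x₁, y₁) = (4620799, 207480);  4620799² − 496·207480² = 1 ✓

4620799 207480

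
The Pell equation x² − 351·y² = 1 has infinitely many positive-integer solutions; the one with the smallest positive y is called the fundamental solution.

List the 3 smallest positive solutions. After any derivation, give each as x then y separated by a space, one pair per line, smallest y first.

62425 3332
7793761249 416000200
973051091875225 51937624966668

√351 = [18; 1,2,1,3,2,2,2,3,1,2,1,36, …], period ℓ=12 (even) → k=11
step 0: (18, 1)  from 18·(1,0) + (0,1)
…
step 2: (56, 3)  from 2·(19,1) + (18,1)
step 3: (75, 4)  from 1·(56,3) + (19,1)
step 4: (281, 15)  from 3·(75,4) + (56,3)
step 5: (637, 34)  from 2·(281,15) + (75,4)
step 6: (1555, 83)  from 2·(637,34) + (281,15)
step 7: (3747, 200)  from 2·(1555,83) + (637,34)
step 8: (12796, 683)  from 3·(3747,200) + (1555,83)
step 9: (16543, 883)  from 1·(12796,683) + (3747,200)
step 10: (45882, 2449)  from 2·(16543,883) + (12796,683)
step 11: (62425, 3332)  from 1·(45882,2449) + (16543,883)
fundamental: x₁=62425, y₁=3332  (since 3896880625 − 351·11102224 = 1)
k=2:  x_2 = 62425·62425+351·3332·3332 = 7793761249,  y_2 = 62425·3332+3332·62425 = 416000200
k=3:  x_3 = 62425·7793761249+351·3332·416000200 = 973051091875225,  y_3 = 62425·416000200+3332·7793761249 = 51937624966668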